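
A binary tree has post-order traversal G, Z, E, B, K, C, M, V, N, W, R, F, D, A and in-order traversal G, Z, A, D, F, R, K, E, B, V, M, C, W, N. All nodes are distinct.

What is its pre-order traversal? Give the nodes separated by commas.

The last element of post-order is the root; it splits in-order into left and right subtrees.
Root A: left subtree has 2 nodes {G, Z}, right has 11 {D, F, R, K, E, B, V, M, C, W, N}.
  Root Z: left subtree has 1 node {G}, right has 0 { }.
  Root D: left subtree has 0 nodes { }, right has 10 {F, R, K, E, B, V, M, C, W, N}.
    Root F: left subtree has 0 nodes { }, right has 9 {R, K, E, B, V, M, C, W, N}.
      Root R: left subtree has 0 nodes { }, right has 8 {K, E, B, V, M, C, W, N}.
        Root W: left subtree has 6 nodes {K, E, B, V, M, C}, right has 1 {N}.
          Root V: left subtree has 3 nodes {K, E, B}, right has 2 {M, C}.
            Root K: left subtree has 0 nodes { }, right has 2 {E, B}.
              Root B: left subtree has 1 node {E}, right has 0 { }.
            Root M: left subtree has 0 nodes { }, right has 1 {C}.

A, Z, G, D, F, R, W, V, K, B, E, M, C, N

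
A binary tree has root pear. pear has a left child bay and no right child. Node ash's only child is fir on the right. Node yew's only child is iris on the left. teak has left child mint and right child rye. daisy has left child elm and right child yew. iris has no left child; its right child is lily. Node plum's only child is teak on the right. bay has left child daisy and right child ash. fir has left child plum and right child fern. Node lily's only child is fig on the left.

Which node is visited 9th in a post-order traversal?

teak

Post-order visits the left subtree, then the right subtree, then the node.
At pear: go left to bay.
  At bay: go left to daisy.
    At daisy: go left to elm.
      elm is a leaf — visit elm.
    At daisy: go right to yew.
      At yew: go left to iris.
        At iris: no left child.
        At iris: go right to lily.
          At lily: go left to fig.
            fig is a leaf — visit fig.
          At lily: no right child.
          Visit lily.
        Visit iris.
      At yew: no right child.
      Visit yew.
    Visit daisy.
  At bay: go right to ash.
    At ash: no left child.
    At ash: go right to fir.
      At fir: go left to plum.
        At plum: no left child.
        At plum: go right to teak.
          At teak: go left to mint.
            mint is a leaf — visit mint.
          At teak: go right to rye.
            rye is a leaf — visit rye.
          Visit teak.
        Visit plum.
      At fir: go right to fern.
        fern is a leaf — visit fern.
      Visit fir.
    Visit ash.
  Visit bay.
At pear: no right child.
Visit pear.
Full post-order sequence: elm, fig, lily, iris, yew, daisy, mint, rye, teak, plum, fern, fir, ash, bay, pear.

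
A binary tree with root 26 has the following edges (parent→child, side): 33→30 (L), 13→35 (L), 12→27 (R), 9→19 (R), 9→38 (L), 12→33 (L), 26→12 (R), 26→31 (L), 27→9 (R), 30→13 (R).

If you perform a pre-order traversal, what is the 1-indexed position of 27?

8

Pre-order visits the node, then its left subtree, then its right subtree.
Visit 26.
At 26: go left to 31.
  31 is a leaf — visit 31.
At 26: go right to 12.
  Visit 12.
  At 12: go left to 33.
    Visit 33.
    At 33: go left to 30.
      Visit 30.
      At 30: no left child.
      At 30: go right to 13.
        Visit 13.
        At 13: go left to 35.
          35 is a leaf — visit 35.
        At 13: no right child.
    At 33: no right child.
  At 12: go right to 27.
    Visit 27.
    At 27: no left child.
    At 27: go right to 9.
      Visit 9.
      At 9: go left to 38.
        38 is a leaf — visit 38.
      At 9: go right to 19.
        19 is a leaf — visit 19.
Full pre-order sequence: 26, 31, 12, 33, 30, 13, 35, 27, 9, 38, 19.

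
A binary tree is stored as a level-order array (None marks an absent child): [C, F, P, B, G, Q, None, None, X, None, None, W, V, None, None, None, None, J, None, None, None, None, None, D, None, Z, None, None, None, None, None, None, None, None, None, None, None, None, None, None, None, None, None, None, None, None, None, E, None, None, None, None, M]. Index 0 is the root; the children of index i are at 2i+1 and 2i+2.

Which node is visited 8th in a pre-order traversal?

Pre-order visits the node, then its left subtree, then its right subtree.
Visit C.
At C: go left to F.
  Visit F.
  At F: go left to B.
    Visit B.
    At B: no left child.
    At B: go right to X.
      Visit X.
      At X: go left to J.
        J is a leaf — visit J.
      At X: no right child.
  At F: go right to G.
    G is a leaf — visit G.
At C: go right to P.
  Visit P.
  At P: go left to Q.
    Visit Q.
    At Q: go left to W.
      Visit W.
      At W: go left to D.
        Visit D.
        At D: go left to E.
          E is a leaf — visit E.
        At D: no right child.
      At W: no right child.
    At Q: go right to V.
      Visit V.
      At V: go left to Z.
        Visit Z.
        At Z: no left child.
        At Z: go right to M.
          M is a leaf — visit M.
      At V: no right child.
  At P: no right child.
Full pre-order sequence: C, F, B, X, J, G, P, Q, W, D, E, V, Z, M.

Q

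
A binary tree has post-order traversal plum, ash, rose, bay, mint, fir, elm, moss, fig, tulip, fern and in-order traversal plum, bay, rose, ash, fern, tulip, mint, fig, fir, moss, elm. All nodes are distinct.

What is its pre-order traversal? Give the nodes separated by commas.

fern, bay, plum, rose, ash, tulip, fig, mint, moss, fir, elm

The last element of post-order is the root; it splits in-order into left and right subtrees.
Root fern: left subtree has 4 nodes {plum, bay, rose, ash}, right has 6 {tulip, mint, fig, fir, moss, elm}.
  Root bay: left subtree has 1 node {plum}, right has 2 {rose, ash}.
    Root rose: left subtree has 0 nodes { }, right has 1 {ash}.
  Root tulip: left subtree has 0 nodes { }, right has 5 {mint, fig, fir, moss, elm}.
    Root fig: left subtree has 1 node {mint}, right has 3 {fir, moss, elm}.
      Root moss: left subtree has 1 node {fir}, right has 1 {elm}.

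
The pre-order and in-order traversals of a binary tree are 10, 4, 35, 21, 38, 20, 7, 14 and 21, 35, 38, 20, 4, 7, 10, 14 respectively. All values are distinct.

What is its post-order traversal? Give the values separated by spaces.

21 20 38 35 7 4 14 10

The first element of pre-order is the root; it splits in-order into left and right subtrees.
Root 10: left subtree has 6 nodes {21, 35, 38, 20, 4, 7}, right has 1 {14}.
  Root 4: left subtree has 4 nodes {21, 35, 38, 20}, right has 1 {7}.
    Root 35: left subtree has 1 node {21}, right has 2 {38, 20}.
      Root 38: left subtree has 0 nodes { }, right has 1 {20}.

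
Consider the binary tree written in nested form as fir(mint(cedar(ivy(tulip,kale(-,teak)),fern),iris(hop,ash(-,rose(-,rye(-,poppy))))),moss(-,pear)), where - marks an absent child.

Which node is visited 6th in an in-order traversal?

In-order visits the left subtree, then the node, then the right subtree.
At fir: go left to mint.
  At mint: go left to cedar.
    At cedar: go left to ivy.
      At ivy: go left to tulip.
        tulip is a leaf — visit tulip.
      Visit ivy.
      At ivy: go right to kale.
        At kale: no left child.
        Visit kale.
        At kale: go right to teak.
          teak is a leaf — visit teak.
    Visit cedar.
    At cedar: go right to fern.
      fern is a leaf — visit fern.
  Visit mint.
  At mint: go right to iris.
    At iris: go left to hop.
      hop is a leaf — visit hop.
    Visit iris.
    At iris: go right to ash.
      At ash: no left child.
      Visit ash.
      At ash: go right to rose.
        At rose: no left child.
        Visit rose.
        At rose: go right to rye.
          At rye: no left child.
          Visit rye.
          At rye: go right to poppy.
            poppy is a leaf — visit poppy.
Visit fir.
At fir: go right to moss.
  At moss: no left child.
  Visit moss.
  At moss: go right to pear.
    pear is a leaf — visit pear.
Full in-order sequence: tulip, ivy, kale, teak, cedar, fern, mint, hop, iris, ash, rose, rye, poppy, fir, moss, pear.

fern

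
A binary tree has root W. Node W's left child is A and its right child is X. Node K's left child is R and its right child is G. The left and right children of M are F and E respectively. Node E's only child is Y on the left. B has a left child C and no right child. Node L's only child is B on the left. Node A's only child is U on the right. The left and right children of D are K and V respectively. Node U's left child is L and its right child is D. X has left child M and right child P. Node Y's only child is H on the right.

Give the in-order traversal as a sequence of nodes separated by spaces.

A C B L U R K G D V W F M Y H E X P

In-order visits the left subtree, then the node, then the right subtree.
At W: go left to A.
  At A: no left child.
  Visit A.
  At A: go right to U.
    At U: go left to L.
      At L: go left to B.
        At B: go left to C.
          C is a leaf — visit C.
        Visit B.
        At B: no right child.
      Visit L.
      At L: no right child.
    Visit U.
    At U: go right to D.
      At D: go left to K.
        At K: go left to R.
          R is a leaf — visit R.
        Visit K.
        At K: go right to G.
          G is a leaf — visit G.
      Visit D.
      At D: go right to V.
        V is a leaf — visit V.
Visit W.
At W: go right to X.
  At X: go left to M.
    At M: go left to F.
      F is a leaf — visit F.
    Visit M.
    At M: go right to E.
      At E: go left to Y.
        At Y: no left child.
        Visit Y.
        At Y: go right to H.
          H is a leaf — visit H.
      Visit E.
      At E: no right child.
  Visit X.
  At X: go right to P.
    P is a leaf — visit P.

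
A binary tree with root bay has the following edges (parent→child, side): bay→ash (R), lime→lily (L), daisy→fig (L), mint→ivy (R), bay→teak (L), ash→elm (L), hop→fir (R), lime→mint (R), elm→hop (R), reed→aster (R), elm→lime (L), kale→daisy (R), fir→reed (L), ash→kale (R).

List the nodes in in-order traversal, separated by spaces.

In-order visits the left subtree, then the node, then the right subtree.
At bay: go left to teak.
  teak is a leaf — visit teak.
Visit bay.
At bay: go right to ash.
  At ash: go left to elm.
    At elm: go left to lime.
      At lime: go left to lily.
        lily is a leaf — visit lily.
      Visit lime.
      At lime: go right to mint.
        At mint: no left child.
        Visit mint.
        At mint: go right to ivy.
          ivy is a leaf — visit ivy.
    Visit elm.
    At elm: go right to hop.
      At hop: no left child.
      Visit hop.
      At hop: go right to fir.
        At fir: go left to reed.
          At reed: no left child.
          Visit reed.
          At reed: go right to aster.
            aster is a leaf — visit aster.
        Visit fir.
        At fir: no right child.
  Visit ash.
  At ash: go right to kale.
    At kale: no left child.
    Visit kale.
    At kale: go right to daisy.
      At daisy: go left to fig.
        fig is a leaf — visit fig.
      Visit daisy.
      At daisy: no right child.

teak bay lily lime mint ivy elm hop reed aster fir ash kale fig daisy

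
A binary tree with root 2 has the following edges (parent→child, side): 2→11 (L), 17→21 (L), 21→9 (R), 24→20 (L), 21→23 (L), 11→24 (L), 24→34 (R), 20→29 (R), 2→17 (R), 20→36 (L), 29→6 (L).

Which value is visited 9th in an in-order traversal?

23

In-order visits the left subtree, then the node, then the right subtree.
At 2: go left to 11.
  At 11: go left to 24.
    At 24: go left to 20.
      At 20: go left to 36.
        36 is a leaf — visit 36.
      Visit 20.
      At 20: go right to 29.
        At 29: go left to 6.
          6 is a leaf — visit 6.
        Visit 29.
        At 29: no right child.
    Visit 24.
    At 24: go right to 34.
      34 is a leaf — visit 34.
  Visit 11.
  At 11: no right child.
Visit 2.
At 2: go right to 17.
  At 17: go left to 21.
    At 21: go left to 23.
      23 is a leaf — visit 23.
    Visit 21.
    At 21: go right to 9.
      9 is a leaf — visit 9.
  Visit 17.
  At 17: no right child.
Full in-order sequence: 36, 20, 6, 29, 24, 34, 11, 2, 23, 21, 9, 17.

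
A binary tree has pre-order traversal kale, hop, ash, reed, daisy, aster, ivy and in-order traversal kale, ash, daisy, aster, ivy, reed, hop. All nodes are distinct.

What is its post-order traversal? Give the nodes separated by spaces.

ivy aster daisy reed ash hop kale

The first element of pre-order is the root; it splits in-order into left and right subtrees.
Root kale: left subtree has 0 nodes { }, right has 6 {ash, daisy, aster, ivy, reed, hop}.
  Root hop: left subtree has 5 nodes {ash, daisy, aster, ivy, reed}, right has 0 { }.
    Root ash: left subtree has 0 nodes { }, right has 4 {daisy, aster, ivy, reed}.
      Root reed: left subtree has 3 nodes {daisy, aster, ivy}, right has 0 { }.
        Root daisy: left subtree has 0 nodes { }, right has 2 {aster, ivy}.
          Root aster: left subtree has 0 nodes { }, right has 1 {ivy}.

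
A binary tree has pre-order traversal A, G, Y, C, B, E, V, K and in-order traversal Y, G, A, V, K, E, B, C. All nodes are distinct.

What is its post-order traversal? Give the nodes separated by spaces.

The first element of pre-order is the root; it splits in-order into left and right subtrees.
Root A: left subtree has 2 nodes {Y, G}, right has 5 {V, K, E, B, C}.
  Root G: left subtree has 1 node {Y}, right has 0 { }.
  Root C: left subtree has 4 nodes {V, K, E, B}, right has 0 { }.
    Root B: left subtree has 3 nodes {V, K, E}, right has 0 { }.
      Root E: left subtree has 2 nodes {V, K}, right has 0 { }.
        Root V: left subtree has 0 nodes { }, right has 1 {K}.

Y G K V E B C A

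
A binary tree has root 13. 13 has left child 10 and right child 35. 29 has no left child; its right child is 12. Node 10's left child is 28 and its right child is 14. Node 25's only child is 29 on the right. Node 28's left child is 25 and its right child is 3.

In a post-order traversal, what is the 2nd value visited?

29

Post-order visits the left subtree, then the right subtree, then the node.
At 13: go left to 10.
  At 10: go left to 28.
    At 28: go left to 25.
      At 25: no left child.
      At 25: go right to 29.
        At 29: no left child.
        At 29: go right to 12.
          12 is a leaf — visit 12.
        Visit 29.
      Visit 25.
    At 28: go right to 3.
      3 is a leaf — visit 3.
    Visit 28.
  At 10: go right to 14.
    14 is a leaf — visit 14.
  Visit 10.
At 13: go right to 35.
  35 is a leaf — visit 35.
Visit 13.
Full post-order sequence: 12, 29, 25, 3, 28, 14, 10, 35, 13.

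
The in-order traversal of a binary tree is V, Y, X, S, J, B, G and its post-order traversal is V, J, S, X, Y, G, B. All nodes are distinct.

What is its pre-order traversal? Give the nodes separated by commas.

The last element of post-order is the root; it splits in-order into left and right subtrees.
Root B: left subtree has 5 nodes {V, Y, X, S, J}, right has 1 {G}.
  Root Y: left subtree has 1 node {V}, right has 3 {X, S, J}.
    Root X: left subtree has 0 nodes { }, right has 2 {S, J}.
      Root S: left subtree has 0 nodes { }, right has 1 {J}.

B, Y, V, X, S, J, G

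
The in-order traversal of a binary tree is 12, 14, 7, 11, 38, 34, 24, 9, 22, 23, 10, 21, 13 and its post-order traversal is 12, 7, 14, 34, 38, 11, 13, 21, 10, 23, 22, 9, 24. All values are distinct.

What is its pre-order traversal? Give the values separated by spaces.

24 11 14 12 7 38 34 9 22 23 10 21 13

The last element of post-order is the root; it splits in-order into left and right subtrees.
Root 24: left subtree has 6 nodes {12, 14, 7, 11, 38, 34}, right has 6 {9, 22, 23, 10, 21, 13}.
  Root 11: left subtree has 3 nodes {12, 14, 7}, right has 2 {38, 34}.
    Root 14: left subtree has 1 node {12}, right has 1 {7}.
    Root 38: left subtree has 0 nodes { }, right has 1 {34}.
  Root 9: left subtree has 0 nodes { }, right has 5 {22, 23, 10, 21, 13}.
    Root 22: left subtree has 0 nodes { }, right has 4 {23, 10, 21, 13}.
      Root 23: left subtree has 0 nodes { }, right has 3 {10, 21, 13}.
        Root 10: left subtree has 0 nodes { }, right has 2 {21, 13}.
          Root 21: left subtree has 0 nodes { }, right has 1 {13}.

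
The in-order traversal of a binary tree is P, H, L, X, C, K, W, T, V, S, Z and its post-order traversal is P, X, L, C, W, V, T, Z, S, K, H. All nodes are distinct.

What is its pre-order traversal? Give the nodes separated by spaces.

H P K C L X S T W V Z

The last element of post-order is the root; it splits in-order into left and right subtrees.
Root H: left subtree has 1 node {P}, right has 9 {L, X, C, K, W, T, V, S, Z}.
  Root K: left subtree has 3 nodes {L, X, C}, right has 5 {W, T, V, S, Z}.
    Root C: left subtree has 2 nodes {L, X}, right has 0 { }.
      Root L: left subtree has 0 nodes { }, right has 1 {X}.
    Root S: left subtree has 3 nodes {W, T, V}, right has 1 {Z}.
      Root T: left subtree has 1 node {W}, right has 1 {V}.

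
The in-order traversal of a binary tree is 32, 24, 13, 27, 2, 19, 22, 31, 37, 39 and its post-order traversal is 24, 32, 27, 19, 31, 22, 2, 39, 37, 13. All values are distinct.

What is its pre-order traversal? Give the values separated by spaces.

13 32 24 37 2 27 22 19 31 39

The last element of post-order is the root; it splits in-order into left and right subtrees.
Root 13: left subtree has 2 nodes {32, 24}, right has 7 {27, 2, 19, 22, 31, 37, 39}.
  Root 32: left subtree has 0 nodes { }, right has 1 {24}.
  Root 37: left subtree has 5 nodes {27, 2, 19, 22, 31}, right has 1 {39}.
    Root 2: left subtree has 1 node {27}, right has 3 {19, 22, 31}.
      Root 22: left subtree has 1 node {19}, right has 1 {31}.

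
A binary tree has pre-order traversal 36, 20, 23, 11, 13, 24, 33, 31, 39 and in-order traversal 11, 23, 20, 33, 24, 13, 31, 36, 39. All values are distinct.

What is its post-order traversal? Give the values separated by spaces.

11 23 33 24 31 13 20 39 36

The first element of pre-order is the root; it splits in-order into left and right subtrees.
Root 36: left subtree has 7 nodes {11, 23, 20, 33, 24, 13, 31}, right has 1 {39}.
  Root 20: left subtree has 2 nodes {11, 23}, right has 4 {33, 24, 13, 31}.
    Root 23: left subtree has 1 node {11}, right has 0 { }.
    Root 13: left subtree has 2 nodes {33, 24}, right has 1 {31}.
      Root 24: left subtree has 1 node {33}, right has 0 { }.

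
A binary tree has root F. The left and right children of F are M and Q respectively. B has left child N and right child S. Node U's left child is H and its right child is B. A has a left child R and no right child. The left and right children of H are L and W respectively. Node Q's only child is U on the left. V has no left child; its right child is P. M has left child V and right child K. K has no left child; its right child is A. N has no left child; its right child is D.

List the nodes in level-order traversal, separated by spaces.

Level-order visits nodes level by level from the root, left to right within each level.
Level 0: F
Level 1: M, Q
Level 2: V, K, U
Level 3: P, A, H, B
Level 4: R, L, W, N, S
Level 5: D

F M Q V K U P A H B R L W N S D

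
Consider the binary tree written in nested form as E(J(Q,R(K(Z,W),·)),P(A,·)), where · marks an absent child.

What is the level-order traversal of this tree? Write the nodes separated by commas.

Level-order visits nodes level by level from the root, left to right within each level.
Level 0: E
Level 1: J, P
Level 2: Q, R, A
Level 3: K
Level 4: Z, W

E, J, P, Q, R, A, K, Z, W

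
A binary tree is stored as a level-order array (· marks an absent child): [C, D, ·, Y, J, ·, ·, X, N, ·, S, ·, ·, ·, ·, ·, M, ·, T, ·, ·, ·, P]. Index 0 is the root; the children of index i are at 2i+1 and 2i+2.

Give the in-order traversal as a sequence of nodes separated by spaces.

X M Y N T D J S P C

In-order visits the left subtree, then the node, then the right subtree.
At C: go left to D.
  At D: go left to Y.
    At Y: go left to X.
      At X: no left child.
      Visit X.
      At X: go right to M.
        M is a leaf — visit M.
    Visit Y.
    At Y: go right to N.
      At N: no left child.
      Visit N.
      At N: go right to T.
        T is a leaf — visit T.
  Visit D.
  At D: go right to J.
    At J: no left child.
    Visit J.
    At J: go right to S.
      At S: no left child.
      Visit S.
      At S: go right to P.
        P is a leaf — visit P.
Visit C.
At C: no right child.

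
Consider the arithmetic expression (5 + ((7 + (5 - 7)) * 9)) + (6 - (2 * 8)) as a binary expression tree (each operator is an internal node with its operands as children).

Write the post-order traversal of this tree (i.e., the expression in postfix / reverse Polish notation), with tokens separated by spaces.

Post-order on an expression tree gives postfix notation: for each operator, emit left operand, right operand, then the operator.

5 7 5 7 - + 9 * + 6 2 8 * - +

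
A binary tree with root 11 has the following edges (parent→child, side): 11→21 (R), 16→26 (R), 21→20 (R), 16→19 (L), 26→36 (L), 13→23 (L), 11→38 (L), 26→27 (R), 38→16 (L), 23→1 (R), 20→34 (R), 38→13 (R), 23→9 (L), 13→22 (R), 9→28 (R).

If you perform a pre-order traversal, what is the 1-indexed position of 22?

Pre-order visits the node, then its left subtree, then its right subtree.
Visit 11.
At 11: go left to 38.
  Visit 38.
  At 38: go left to 16.
    Visit 16.
    At 16: go left to 19.
      19 is a leaf — visit 19.
    At 16: go right to 26.
      Visit 26.
      At 26: go left to 36.
        36 is a leaf — visit 36.
      At 26: go right to 27.
        27 is a leaf — visit 27.
  At 38: go right to 13.
    Visit 13.
    At 13: go left to 23.
      Visit 23.
      At 23: go left to 9.
        Visit 9.
        At 9: no left child.
        At 9: go right to 28.
          28 is a leaf — visit 28.
      At 23: go right to 1.
        1 is a leaf — visit 1.
    At 13: go right to 22.
      22 is a leaf — visit 22.
At 11: go right to 21.
  Visit 21.
  At 21: no left child.
  At 21: go right to 20.
    Visit 20.
    At 20: no left child.
    At 20: go right to 34.
      34 is a leaf — visit 34.
Full pre-order sequence: 11, 38, 16, 19, 26, 36, 27, 13, 23, 9, 28, 1, 22, 21, 20, 34.

13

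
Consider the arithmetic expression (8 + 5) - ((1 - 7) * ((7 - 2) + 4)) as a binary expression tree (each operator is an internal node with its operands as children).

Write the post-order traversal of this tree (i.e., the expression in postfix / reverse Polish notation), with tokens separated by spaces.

8 5 + 1 7 - 7 2 - 4 + * -

Post-order on an expression tree gives postfix notation: for each operator, emit left operand, right operand, then the operator.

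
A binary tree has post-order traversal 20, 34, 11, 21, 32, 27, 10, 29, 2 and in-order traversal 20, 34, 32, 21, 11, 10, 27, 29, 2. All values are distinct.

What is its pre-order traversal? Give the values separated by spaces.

The last element of post-order is the root; it splits in-order into left and right subtrees.
Root 2: left subtree has 8 nodes {20, 34, 32, 21, 11, 10, 27, 29}, right has 0 { }.
  Root 29: left subtree has 7 nodes {20, 34, 32, 21, 11, 10, 27}, right has 0 { }.
    Root 10: left subtree has 5 nodes {20, 34, 32, 21, 11}, right has 1 {27}.
      Root 32: left subtree has 2 nodes {20, 34}, right has 2 {21, 11}.
        Root 34: left subtree has 1 node {20}, right has 0 { }.
        Root 21: left subtree has 0 nodes { }, right has 1 {11}.

2 29 10 32 34 20 21 11 27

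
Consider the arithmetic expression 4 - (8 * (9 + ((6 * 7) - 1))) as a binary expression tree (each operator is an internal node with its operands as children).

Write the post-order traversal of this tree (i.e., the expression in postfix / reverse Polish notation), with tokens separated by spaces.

4 8 9 6 7 * 1 - + * -

Post-order on an expression tree gives postfix notation: for each operator, emit left operand, right operand, then the operator.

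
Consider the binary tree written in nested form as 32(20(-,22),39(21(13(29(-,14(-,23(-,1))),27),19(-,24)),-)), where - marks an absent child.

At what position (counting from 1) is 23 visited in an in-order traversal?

In-order visits the left subtree, then the node, then the right subtree.
At 32: go left to 20.
  At 20: no left child.
  Visit 20.
  At 20: go right to 22.
    22 is a leaf — visit 22.
Visit 32.
At 32: go right to 39.
  At 39: go left to 21.
    At 21: go left to 13.
      At 13: go left to 29.
        At 29: no left child.
        Visit 29.
        At 29: go right to 14.
          At 14: no left child.
          Visit 14.
          At 14: go right to 23.
            At 23: no left child.
            Visit 23.
            At 23: go right to 1.
              1 is a leaf — visit 1.
      Visit 13.
      At 13: go right to 27.
        27 is a leaf — visit 27.
    Visit 21.
    At 21: go right to 19.
      At 19: no left child.
      Visit 19.
      At 19: go right to 24.
        24 is a leaf — visit 24.
  Visit 39.
  At 39: no right child.
Full in-order sequence: 20, 22, 32, 29, 14, 23, 1, 13, 27, 21, 19, 24, 39.

6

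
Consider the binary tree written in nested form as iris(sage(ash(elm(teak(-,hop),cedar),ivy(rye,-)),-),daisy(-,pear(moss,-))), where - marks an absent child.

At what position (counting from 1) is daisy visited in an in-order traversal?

In-order visits the left subtree, then the node, then the right subtree.
At iris: go left to sage.
  At sage: go left to ash.
    At ash: go left to elm.
      At elm: go left to teak.
        At teak: no left child.
        Visit teak.
        At teak: go right to hop.
          hop is a leaf — visit hop.
      Visit elm.
      At elm: go right to cedar.
        cedar is a leaf — visit cedar.
    Visit ash.
    At ash: go right to ivy.
      At ivy: go left to rye.
        rye is a leaf — visit rye.
      Visit ivy.
      At ivy: no right child.
  Visit sage.
  At sage: no right child.
Visit iris.
At iris: go right to daisy.
  At daisy: no left child.
  Visit daisy.
  At daisy: go right to pear.
    At pear: go left to moss.
      moss is a leaf — visit moss.
    Visit pear.
    At pear: no right child.
Full in-order sequence: teak, hop, elm, cedar, ash, rye, ivy, sage, iris, daisy, moss, pear.

10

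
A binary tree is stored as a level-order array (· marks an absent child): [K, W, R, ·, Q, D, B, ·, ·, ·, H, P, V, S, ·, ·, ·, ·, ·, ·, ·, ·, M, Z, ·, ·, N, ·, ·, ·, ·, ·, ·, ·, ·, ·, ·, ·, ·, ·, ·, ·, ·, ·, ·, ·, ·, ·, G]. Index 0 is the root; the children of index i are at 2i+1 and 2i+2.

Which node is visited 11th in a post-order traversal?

S

Post-order visits the left subtree, then the right subtree, then the node.
At K: go left to W.
  At W: no left child.
  At W: go right to Q.
    At Q: no left child.
    At Q: go right to H.
      At H: no left child.
      At H: go right to M.
        M is a leaf — visit M.
      Visit H.
    Visit Q.
  Visit W.
At K: go right to R.
  At R: go left to D.
    At D: go left to P.
      At P: go left to Z.
        At Z: no left child.
        At Z: go right to G.
          G is a leaf — visit G.
        Visit Z.
      At P: no right child.
      Visit P.
    At D: go right to V.
      At V: no left child.
      At V: go right to N.
        N is a leaf — visit N.
      Visit V.
    Visit D.
  At R: go right to B.
    At B: go left to S.
      S is a leaf — visit S.
    At B: no right child.
    Visit B.
  Visit R.
Visit K.
Full post-order sequence: M, H, Q, W, G, Z, P, N, V, D, S, B, R, K.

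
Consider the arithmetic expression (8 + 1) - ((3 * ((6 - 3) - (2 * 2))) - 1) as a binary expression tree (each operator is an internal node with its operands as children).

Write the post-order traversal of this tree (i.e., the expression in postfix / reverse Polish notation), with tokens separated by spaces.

8 1 + 3 6 3 - 2 2 * - * 1 - -

Post-order on an expression tree gives postfix notation: for each operator, emit left operand, right operand, then the operator.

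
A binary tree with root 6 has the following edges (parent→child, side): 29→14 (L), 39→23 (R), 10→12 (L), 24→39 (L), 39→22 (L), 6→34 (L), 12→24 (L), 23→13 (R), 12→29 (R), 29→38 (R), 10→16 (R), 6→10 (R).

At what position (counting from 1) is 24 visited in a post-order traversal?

6

Post-order visits the left subtree, then the right subtree, then the node.
At 6: go left to 34.
  34 is a leaf — visit 34.
At 6: go right to 10.
  At 10: go left to 12.
    At 12: go left to 24.
      At 24: go left to 39.
        At 39: go left to 22.
          22 is a leaf — visit 22.
        At 39: go right to 23.
          At 23: no left child.
          At 23: go right to 13.
            13 is a leaf — visit 13.
          Visit 23.
        Visit 39.
      At 24: no right child.
      Visit 24.
    At 12: go right to 29.
      At 29: go left to 14.
        14 is a leaf — visit 14.
      At 29: go right to 38.
        38 is a leaf — visit 38.
      Visit 29.
    Visit 12.
  At 10: go right to 16.
    16 is a leaf — visit 16.
  Visit 10.
Visit 6.
Full post-order sequence: 34, 22, 13, 23, 39, 24, 14, 38, 29, 12, 16, 10, 6.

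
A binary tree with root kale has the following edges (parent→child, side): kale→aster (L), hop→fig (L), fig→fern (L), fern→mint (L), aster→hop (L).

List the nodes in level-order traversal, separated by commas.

Level-order visits nodes level by level from the root, left to right within each level.
Level 0: kale
Level 1: aster
Level 2: hop
Level 3: fig
Level 4: fern
Level 5: mint

kale, aster, hop, fig, fern, mint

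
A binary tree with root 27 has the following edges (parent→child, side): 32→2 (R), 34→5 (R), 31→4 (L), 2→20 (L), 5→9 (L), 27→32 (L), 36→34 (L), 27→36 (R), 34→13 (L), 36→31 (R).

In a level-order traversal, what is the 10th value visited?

4

Level-order visits nodes level by level from the root, left to right within each level.
Level 0: 27
Level 1: 32, 36
Level 2: 2, 34, 31
Level 3: 20, 13, 5, 4
Level 4: 9
Full level-order sequence: 27, 32, 36, 2, 34, 31, 20, 13, 5, 4, 9.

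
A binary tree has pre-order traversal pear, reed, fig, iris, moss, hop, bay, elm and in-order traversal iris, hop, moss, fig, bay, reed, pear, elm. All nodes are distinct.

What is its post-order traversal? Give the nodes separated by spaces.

hop moss iris bay fig reed elm pear

The first element of pre-order is the root; it splits in-order into left and right subtrees.
Root pear: left subtree has 6 nodes {iris, hop, moss, fig, bay, reed}, right has 1 {elm}.
  Root reed: left subtree has 5 nodes {iris, hop, moss, fig, bay}, right has 0 { }.
    Root fig: left subtree has 3 nodes {iris, hop, moss}, right has 1 {bay}.
      Root iris: left subtree has 0 nodes { }, right has 2 {hop, moss}.
        Root moss: left subtree has 1 node {hop}, right has 0 { }.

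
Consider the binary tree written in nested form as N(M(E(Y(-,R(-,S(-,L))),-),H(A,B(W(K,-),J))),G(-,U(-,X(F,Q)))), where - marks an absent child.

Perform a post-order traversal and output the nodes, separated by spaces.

Post-order visits the left subtree, then the right subtree, then the node.
At N: go left to M.
  At M: go left to E.
    At E: go left to Y.
      At Y: no left child.
      At Y: go right to R.
        At R: no left child.
        At R: go right to S.
          At S: no left child.
          At S: go right to L.
            L is a leaf — visit L.
          Visit S.
        Visit R.
      Visit Y.
    At E: no right child.
    Visit E.
  At M: go right to H.
    At H: go left to A.
      A is a leaf — visit A.
    At H: go right to B.
      At B: go left to W.
        At W: go left to K.
          K is a leaf — visit K.
        At W: no right child.
        Visit W.
      At B: go right to J.
        J is a leaf — visit J.
      Visit B.
    Visit H.
  Visit M.
At N: go right to G.
  At G: no left child.
  At G: go right to U.
    At U: no left child.
    At U: go right to X.
      At X: go left to F.
        F is a leaf — visit F.
      At X: go right to Q.
        Q is a leaf — visit Q.
      Visit X.
    Visit U.
  Visit G.
Visit N.

L S R Y E A K W J B H M F Q X U G N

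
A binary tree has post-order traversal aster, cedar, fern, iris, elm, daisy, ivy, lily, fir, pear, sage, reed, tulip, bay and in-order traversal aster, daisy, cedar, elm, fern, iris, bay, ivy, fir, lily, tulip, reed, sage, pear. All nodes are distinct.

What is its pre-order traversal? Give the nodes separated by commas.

The last element of post-order is the root; it splits in-order into left and right subtrees.
Root bay: left subtree has 6 nodes {aster, daisy, cedar, elm, fern, iris}, right has 7 {ivy, fir, lily, tulip, reed, sage, pear}.
  Root daisy: left subtree has 1 node {aster}, right has 4 {cedar, elm, fern, iris}.
    Root elm: left subtree has 1 node {cedar}, right has 2 {fern, iris}.
      Root iris: left subtree has 1 node {fern}, right has 0 { }.
  Root tulip: left subtree has 3 nodes {ivy, fir, lily}, right has 3 {reed, sage, pear}.
    Root fir: left subtree has 1 node {ivy}, right has 1 {lily}.
    Root reed: left subtree has 0 nodes { }, right has 2 {sage, pear}.
      Root sage: left subtree has 0 nodes { }, right has 1 {pear}.

bay, daisy, aster, elm, cedar, iris, fern, tulip, fir, ivy, lily, reed, sage, pear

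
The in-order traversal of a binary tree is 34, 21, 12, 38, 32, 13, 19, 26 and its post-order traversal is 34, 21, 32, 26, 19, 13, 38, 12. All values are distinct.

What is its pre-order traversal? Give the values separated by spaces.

12 21 34 38 13 32 19 26

The last element of post-order is the root; it splits in-order into left and right subtrees.
Root 12: left subtree has 2 nodes {34, 21}, right has 5 {38, 32, 13, 19, 26}.
  Root 21: left subtree has 1 node {34}, right has 0 { }.
  Root 38: left subtree has 0 nodes { }, right has 4 {32, 13, 19, 26}.
    Root 13: left subtree has 1 node {32}, right has 2 {19, 26}.
      Root 19: left subtree has 0 nodes { }, right has 1 {26}.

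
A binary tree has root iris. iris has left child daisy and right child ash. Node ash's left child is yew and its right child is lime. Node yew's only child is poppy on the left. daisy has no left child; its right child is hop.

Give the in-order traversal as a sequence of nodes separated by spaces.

In-order visits the left subtree, then the node, then the right subtree.
At iris: go left to daisy.
  At daisy: no left child.
  Visit daisy.
  At daisy: go right to hop.
    hop is a leaf — visit hop.
Visit iris.
At iris: go right to ash.
  At ash: go left to yew.
    At yew: go left to poppy.
      poppy is a leaf — visit poppy.
    Visit yew.
    At yew: no right child.
  Visit ash.
  At ash: go right to lime.
    lime is a leaf — visit lime.

daisy hop iris poppy yew ash lime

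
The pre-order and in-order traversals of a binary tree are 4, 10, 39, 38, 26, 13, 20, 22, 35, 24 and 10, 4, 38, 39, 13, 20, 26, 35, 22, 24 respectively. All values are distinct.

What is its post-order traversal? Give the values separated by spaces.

10 38 20 13 35 24 22 26 39 4

The first element of pre-order is the root; it splits in-order into left and right subtrees.
Root 4: left subtree has 1 node {10}, right has 8 {38, 39, 13, 20, 26, 35, 22, 24}.
  Root 39: left subtree has 1 node {38}, right has 6 {13, 20, 26, 35, 22, 24}.
    Root 26: left subtree has 2 nodes {13, 20}, right has 3 {35, 22, 24}.
      Root 13: left subtree has 0 nodes { }, right has 1 {20}.
      Root 22: left subtree has 1 node {35}, right has 1 {24}.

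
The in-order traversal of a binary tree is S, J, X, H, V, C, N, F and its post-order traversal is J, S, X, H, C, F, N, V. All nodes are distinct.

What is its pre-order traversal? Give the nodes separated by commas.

The last element of post-order is the root; it splits in-order into left and right subtrees.
Root V: left subtree has 4 nodes {S, J, X, H}, right has 3 {C, N, F}.
  Root H: left subtree has 3 nodes {S, J, X}, right has 0 { }.
    Root X: left subtree has 2 nodes {S, J}, right has 0 { }.
      Root S: left subtree has 0 nodes { }, right has 1 {J}.
  Root N: left subtree has 1 node {C}, right has 1 {F}.

V, H, X, S, J, N, C, F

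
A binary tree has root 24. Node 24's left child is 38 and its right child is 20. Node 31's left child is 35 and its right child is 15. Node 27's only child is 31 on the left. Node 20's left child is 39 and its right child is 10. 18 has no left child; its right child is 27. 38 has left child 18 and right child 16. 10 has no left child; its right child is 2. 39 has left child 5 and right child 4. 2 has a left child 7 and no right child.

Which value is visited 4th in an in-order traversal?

15

In-order visits the left subtree, then the node, then the right subtree.
At 24: go left to 38.
  At 38: go left to 18.
    At 18: no left child.
    Visit 18.
    At 18: go right to 27.
      At 27: go left to 31.
        At 31: go left to 35.
          35 is a leaf — visit 35.
        Visit 31.
        At 31: go right to 15.
          15 is a leaf — visit 15.
      Visit 27.
      At 27: no right child.
  Visit 38.
  At 38: go right to 16.
    16 is a leaf — visit 16.
Visit 24.
At 24: go right to 20.
  At 20: go left to 39.
    At 39: go left to 5.
      5 is a leaf — visit 5.
    Visit 39.
    At 39: go right to 4.
      4 is a leaf — visit 4.
  Visit 20.
  At 20: go right to 10.
    At 10: no left child.
    Visit 10.
    At 10: go right to 2.
      At 2: go left to 7.
        7 is a leaf — visit 7.
      Visit 2.
      At 2: no right child.
Full in-order sequence: 18, 35, 31, 15, 27, 38, 16, 24, 5, 39, 4, 20, 10, 7, 2.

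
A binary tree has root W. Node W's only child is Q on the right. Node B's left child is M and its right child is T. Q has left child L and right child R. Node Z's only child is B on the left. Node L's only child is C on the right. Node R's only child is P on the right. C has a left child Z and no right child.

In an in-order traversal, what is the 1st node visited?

W

In-order visits the left subtree, then the node, then the right subtree.
At W: no left child.
Visit W.
At W: go right to Q.
  At Q: go left to L.
    At L: no left child.
    Visit L.
    At L: go right to C.
      At C: go left to Z.
        At Z: go left to B.
          At B: go left to M.
            M is a leaf — visit M.
          Visit B.
          At B: go right to T.
            T is a leaf — visit T.
        Visit Z.
        At Z: no right child.
      Visit C.
      At C: no right child.
  Visit Q.
  At Q: go right to R.
    At R: no left child.
    Visit R.
    At R: go right to P.
      P is a leaf — visit P.
Full in-order sequence: W, L, M, B, T, Z, C, Q, R, P.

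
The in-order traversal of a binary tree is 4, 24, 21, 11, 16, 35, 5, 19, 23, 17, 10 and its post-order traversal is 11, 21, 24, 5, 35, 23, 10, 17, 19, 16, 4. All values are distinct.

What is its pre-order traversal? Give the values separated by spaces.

4 16 24 21 11 19 35 5 17 23 10

The last element of post-order is the root; it splits in-order into left and right subtrees.
Root 4: left subtree has 0 nodes { }, right has 10 {24, 21, 11, 16, 35, 5, 19, 23, 17, 10}.
  Root 16: left subtree has 3 nodes {24, 21, 11}, right has 6 {35, 5, 19, 23, 17, 10}.
    Root 24: left subtree has 0 nodes { }, right has 2 {21, 11}.
      Root 21: left subtree has 0 nodes { }, right has 1 {11}.
    Root 19: left subtree has 2 nodes {35, 5}, right has 3 {23, 17, 10}.
      Root 35: left subtree has 0 nodes { }, right has 1 {5}.
      Root 17: left subtree has 1 node {23}, right has 1 {10}.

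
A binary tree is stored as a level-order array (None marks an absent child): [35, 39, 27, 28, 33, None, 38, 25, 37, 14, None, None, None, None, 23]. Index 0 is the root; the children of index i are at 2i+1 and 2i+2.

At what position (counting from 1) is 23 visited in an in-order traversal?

10

In-order visits the left subtree, then the node, then the right subtree.
At 35: go left to 39.
  At 39: go left to 28.
    At 28: go left to 25.
      25 is a leaf — visit 25.
    Visit 28.
    At 28: go right to 37.
      37 is a leaf — visit 37.
  Visit 39.
  At 39: go right to 33.
    At 33: go left to 14.
      14 is a leaf — visit 14.
    Visit 33.
    At 33: no right child.
Visit 35.
At 35: go right to 27.
  At 27: no left child.
  Visit 27.
  At 27: go right to 38.
    At 38: no left child.
    Visit 38.
    At 38: go right to 23.
      23 is a leaf — visit 23.
Full in-order sequence: 25, 28, 37, 39, 14, 33, 35, 27, 38, 23.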